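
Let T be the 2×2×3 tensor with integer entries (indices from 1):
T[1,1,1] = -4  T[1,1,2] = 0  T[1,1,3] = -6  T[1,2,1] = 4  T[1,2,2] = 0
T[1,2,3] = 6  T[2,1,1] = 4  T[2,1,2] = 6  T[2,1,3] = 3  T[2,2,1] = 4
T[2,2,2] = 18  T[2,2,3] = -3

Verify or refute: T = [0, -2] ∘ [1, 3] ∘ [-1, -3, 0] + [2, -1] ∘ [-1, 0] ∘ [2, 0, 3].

Reconstruct entry (1,2,1) from the claimed factors: Σₗ aₗ[1]bₗ[2]cₗ[1] = (0)·(3)·(-1) + (2)·(0)·(2) = 0, but T[1,2,1] = 4. The claim is false.

No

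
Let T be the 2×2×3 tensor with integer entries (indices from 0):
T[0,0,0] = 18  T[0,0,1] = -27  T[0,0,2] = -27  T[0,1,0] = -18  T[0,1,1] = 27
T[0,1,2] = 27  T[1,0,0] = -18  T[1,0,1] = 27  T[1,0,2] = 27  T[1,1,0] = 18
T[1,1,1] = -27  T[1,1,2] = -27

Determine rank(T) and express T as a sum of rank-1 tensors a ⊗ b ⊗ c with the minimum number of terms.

Lower bound: T ≠ 0 (e.g. T[0,0,0] = 18), so rank(T) ≥ 1.
Upper bound: the mode-1 fibre T[:,0,0] = [18, -18] gives a = [1, -1] (primitive direction); the mode-2 fibre T[0,:,0] = [18, -18] gives b = [1, -1]; then c[k] = T[0,0,k] / (a[0]·b[0]) = [18, -27, -27] / 1 = [18, -27, -27].
Expanding [1, -1] ⊗ [1, -1] ⊗ [18, -27, -27] reproduces all 12 entries of T, so T = [1, -1] ⊗ [1, -1] ⊗ [18, -27, -27] and rank(T) ≤ 1.
These bounds meet, so rank(T) = 1.

rank(T) = 1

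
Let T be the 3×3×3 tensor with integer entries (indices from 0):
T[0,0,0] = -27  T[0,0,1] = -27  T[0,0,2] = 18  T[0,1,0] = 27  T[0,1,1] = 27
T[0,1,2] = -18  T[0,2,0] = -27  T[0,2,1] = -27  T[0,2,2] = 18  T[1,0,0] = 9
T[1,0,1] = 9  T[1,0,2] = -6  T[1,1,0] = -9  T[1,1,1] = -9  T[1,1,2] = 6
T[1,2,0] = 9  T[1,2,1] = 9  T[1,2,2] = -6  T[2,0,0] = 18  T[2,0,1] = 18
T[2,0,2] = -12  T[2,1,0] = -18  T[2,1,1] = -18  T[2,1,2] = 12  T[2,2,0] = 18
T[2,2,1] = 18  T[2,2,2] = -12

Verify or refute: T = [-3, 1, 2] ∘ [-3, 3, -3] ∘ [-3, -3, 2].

Reconstruct entrywise from the claimed factors. For example, T[2,0,2] = -12 and Σₗ aₗ[2]bₗ[0]cₗ[2] = (2)·(-3)·(2) = -12; checking all 27 entries, every one matches. The claim holds.

Yes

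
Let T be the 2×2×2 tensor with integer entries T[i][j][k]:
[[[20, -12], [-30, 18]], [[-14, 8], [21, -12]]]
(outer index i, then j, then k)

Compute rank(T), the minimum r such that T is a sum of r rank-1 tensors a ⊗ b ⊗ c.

Lower bound: the mode-1 unfolding of T (rows indexed by i, columns by (j,k) = (0,0), (0,1), (1,0), (1,1)) is [[20, -12, -30, 18], [-14, 8, 21, -12]].
There the 2×2 minor on rows i ∈ {0, 1}, columns (j,k) ∈ {(0,0), (0,1)} is det [[20, -12], [-14, 8]] = -8 ≠ 0, so this unfolding has rank ≥ 2; CP rank is at least every unfolding rank, so rank(T) ≥ 2. (This is only a lower bound: in general the CP rank may exceed every unfolding rank, so we still need to exhibit 2 rank-1 terms summing to T.)
Upper bound — finding two terms. Every mode-2 slice of T is a multiple of one matrix: T[:,j,:] = b[j]·M with b = [2, -3] and M = [[10, -6], [-7, 4]] (rows indexed by i, columns by k). So it suffices to write M as a sum of two rank-1 matrices.
Splitting M by its rows (i = 0, 1), M = [1, 0][10, -6]ᵀ + [0, 1][-7, 4]ᵀ.
Hence T = [1, 0] ⊗ [2, -3] ⊗ [10, -6] + [0, 1] ⊗ [2, -3] ⊗ [-7, 4], so rank(T) ≤ 2.
These bounds meet, so rank(T) = 2.

2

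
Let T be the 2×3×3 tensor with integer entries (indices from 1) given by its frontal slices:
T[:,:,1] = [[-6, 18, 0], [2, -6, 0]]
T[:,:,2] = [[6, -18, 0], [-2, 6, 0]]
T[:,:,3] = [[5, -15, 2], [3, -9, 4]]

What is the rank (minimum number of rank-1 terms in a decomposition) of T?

2

Lower bound: the mode-3 unfolding of T (rows indexed by k, columns by (i,j) = (1,1), (1,2), (1,3), (2,1), (2,2), (2,3)) is [[-6, 18, 0, 2, -6, 0], [6, -18, 0, -2, 6, 0], [5, -15, 2, 3, -9, 4]].
There the 2×2 minor on rows k ∈ {1, 3}, columns (i,j) ∈ {(1,1), (1,3)} is det [[-6, 0], [5, 2]] = -12 ≠ 0, so this unfolding has rank ≥ 2; CP rank is at least every unfolding rank, so rank(T) ≥ 2. (Unfolding ranks only ever bound the CP rank from below — rank(T) can be strictly larger than all of them — so the matching upper bound has to come from an explicit 2-term decomposition.)
Upper bound — finding two terms. Write S_k = T[:,:,k] for the frontal slices: S₁ = [[-6, 18, 0], [2, -6, 0]], S₂ = [[6, -18, 0], [-2, 6, 0]], S₃ = [[5, -15, 2], [3, -9, 4]].
If T = a₁ ⊗ b₁ ⊗ c₁ + a₂ ⊗ b₂ ⊗ c₂ then each S_k = c₁[k]·a₁b₁ᵀ + c₂[k]·a₂b₂ᵀ. S₁ and S₃ are linearly independent, so a₁b₁ᵀ and a₂b₂ᵀ must span the same plane of matrices: they are the rank-1 matrices of the form x·S₁ + y·S₃.
The 2×2 minor of x·S₁ + y·S₃ on rows {1,2}, columns {1,3} is −28·xy + 14·y² = (-14)·(2·x − y)(y), vanishing at (x:y) = (1:2) and (1:0).
M₁ = S₁ + 2·S₃ = [[4, -12, 4], [8, -24, 8]] = 4·[1, 2][1, -3, 1]ᵀ and M₂ = S₁ = [[-6, 18, 0], [2, -6, 0]] = (-2)·[3, -1][1, -3, 0]ᵀ, so take a₁ = [1, 2], b₁ = [1, -3, 1], a₂ = [3, -1], b₂ = [1, -3, 0].
Each slice is an integer combination of E₁ = a₁b₁ᵀ and E₂ = a₂b₂ᵀ: S₁ = −2·E₂, S₂ = 2·E₂, S₃ = 2·E₁ + E₂; reading off coefficients, c₁ = [0, 0, 2] and c₂ = [-2, 2, 1].
Hence T = [1, 2] ⊗ [1, -3, 1] ⊗ [0, 0, 2] + [3, -1] ⊗ [1, -3, 0] ⊗ [-2, 2, 1], so rank(T) ≤ 2.
These bounds meet, so rank(T) = 2.
Check entry T[2,1,2] = -2: (2)·(1)·(0) + (-1)·(1)·(2) = -2.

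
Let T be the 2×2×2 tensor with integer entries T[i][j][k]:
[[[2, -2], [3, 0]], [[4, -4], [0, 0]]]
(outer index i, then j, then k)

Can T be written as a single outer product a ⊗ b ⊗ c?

The mode-1 unfolding of T (rows indexed by i, columns by (j,k) = (0,0), (0,1), (1,0), (1,1)) is [[2, -2, 3, 0], [4, -4, 0, 0]].
There the 2×2 minor on rows i ∈ {0, 1}, columns (j,k) ∈ {(0,0), (1,0)} is det [[2, 3], [4, 0]] = -12 ≠ 0, so this unfolding has rank ≥ 2; CP rank is at least every unfolding rank, so rank(T) ≥ 2.
In particular rank(T) ≥ 2 > 1, so T is not rank-1.

No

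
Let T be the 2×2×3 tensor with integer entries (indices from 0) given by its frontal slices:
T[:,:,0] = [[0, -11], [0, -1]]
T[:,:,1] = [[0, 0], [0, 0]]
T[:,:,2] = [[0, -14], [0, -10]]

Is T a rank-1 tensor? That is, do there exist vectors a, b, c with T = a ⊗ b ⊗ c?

No

The mode-1 unfolding of T (rows indexed by i, columns by (j,k) = (0,0), (0,1), (0,2), (1,0), (1,1), (1,2)) is [[0, 0, 0, -11, 0, -14], [0, 0, 0, -1, 0, -10]].
There the 2×2 minor on rows i ∈ {0, 1}, columns (j,k) ∈ {(1,0), (1,2)} is det [[-11, -14], [-1, -10]] = 96 ≠ 0, so this unfolding has rank ≥ 2; CP rank is at least every unfolding rank, so rank(T) ≥ 2.
In particular rank(T) ≥ 2 > 1, so T is not rank-1.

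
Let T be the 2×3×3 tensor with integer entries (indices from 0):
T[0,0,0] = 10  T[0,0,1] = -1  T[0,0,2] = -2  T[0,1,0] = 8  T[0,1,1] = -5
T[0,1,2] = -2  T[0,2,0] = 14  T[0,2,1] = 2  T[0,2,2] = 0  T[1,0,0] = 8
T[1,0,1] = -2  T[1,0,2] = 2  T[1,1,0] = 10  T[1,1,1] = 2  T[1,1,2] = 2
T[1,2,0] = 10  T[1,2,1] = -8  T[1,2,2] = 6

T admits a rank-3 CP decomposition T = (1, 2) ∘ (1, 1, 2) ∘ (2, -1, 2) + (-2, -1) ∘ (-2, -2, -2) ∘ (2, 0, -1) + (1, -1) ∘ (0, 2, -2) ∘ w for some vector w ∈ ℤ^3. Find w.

w = (-1, -2, 0)

Subtract the known terms from T to get the rank-1 residual R = (1, -1) ∘ (0, 2, -2) ∘ w, so R[i,j,k] = a[i]·b[j]·w[k]. Pick indices with nonzero a[0]·b[1] = (1)·(2) = 2. Only the fibre through (0,1,·) is needed: R[0,1,:] = T[0,1,:] − Σₗ aₗ[0]bₗ[1]cₗ = [8, -5, -2] − (1)·(1)·(2, -1, 2) − (-2)·(-2)·(2, 0, -1) = [-2, -4, 0]. Then w[k] = R[0,1,k] / 2 for each k, giving w = [-2, -4, 0] / 2 = (-1, -2, 0).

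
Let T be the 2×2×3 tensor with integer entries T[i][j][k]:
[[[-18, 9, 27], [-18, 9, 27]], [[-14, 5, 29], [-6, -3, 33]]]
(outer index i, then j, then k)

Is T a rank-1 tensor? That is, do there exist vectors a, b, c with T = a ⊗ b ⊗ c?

No

The mode-1 unfolding of T (rows indexed by i, columns by (j,k) = (0,0), (0,1), (0,2), (1,0), (1,1), (1,2)) is [[-18, 9, 27, -18, 9, 27], [-14, 5, 29, -6, -3, 33]].
There the 2×2 minor on rows i ∈ {0, 1}, columns (j,k) ∈ {(0,0), (0,1)} is det [[-18, 9], [-14, 5]] = 36 ≠ 0, so this unfolding has rank ≥ 2; CP rank is at least every unfolding rank, so rank(T) ≥ 2.
In particular rank(T) ≥ 2 > 1, so T is not rank-1.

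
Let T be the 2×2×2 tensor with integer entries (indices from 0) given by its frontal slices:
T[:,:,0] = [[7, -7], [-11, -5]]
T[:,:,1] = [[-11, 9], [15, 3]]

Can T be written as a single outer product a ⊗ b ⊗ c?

No

The mode-1 unfolding of T (rows indexed by i, columns by (j,k) = (0,0), (0,1), (1,0), (1,1)) is [[7, -11, -7, 9], [-11, 15, -5, 3]].
There the 2×2 minor on rows i ∈ {0, 1}, columns (j,k) ∈ {(0,0), (0,1)} is det [[7, -11], [-11, 15]] = -16 ≠ 0, so this unfolding has rank ≥ 2; CP rank is at least every unfolding rank, so rank(T) ≥ 2.
In particular rank(T) ≥ 2 > 1, so T is not rank-1.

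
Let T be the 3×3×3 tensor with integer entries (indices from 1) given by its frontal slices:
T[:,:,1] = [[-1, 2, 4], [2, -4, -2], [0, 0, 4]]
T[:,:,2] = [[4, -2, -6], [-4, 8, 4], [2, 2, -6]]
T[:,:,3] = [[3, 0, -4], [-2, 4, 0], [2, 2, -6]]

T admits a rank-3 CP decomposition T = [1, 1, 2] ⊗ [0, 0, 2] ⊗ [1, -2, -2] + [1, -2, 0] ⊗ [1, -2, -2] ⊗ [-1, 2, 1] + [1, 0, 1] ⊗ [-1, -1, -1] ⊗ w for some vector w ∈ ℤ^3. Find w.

w = [0, -2, -2]

Subtract the known terms from T to get the rank-1 residual R = [1, 0, 1] ⊗ [-1, -1, -1] ⊗ w, so R[i,j,k] = a[i]·b[j]·w[k]. Pick indices with nonzero a[1]·b[1] = (1)·(-1) = -1. Only the fibre through (1,1,·) is needed: R[1,1,:] = T[1,1,:] − Σₗ aₗ[1]bₗ[1]cₗ = [-1, 4, 3] − (1)·(0)·[1, -2, -2] − (1)·(1)·[-1, 2, 1] = [0, 2, 2]. Then w[k] = R[1,1,k] / -1 for each k, giving w = [0, 2, 2] / -1 = [0, -2, -2].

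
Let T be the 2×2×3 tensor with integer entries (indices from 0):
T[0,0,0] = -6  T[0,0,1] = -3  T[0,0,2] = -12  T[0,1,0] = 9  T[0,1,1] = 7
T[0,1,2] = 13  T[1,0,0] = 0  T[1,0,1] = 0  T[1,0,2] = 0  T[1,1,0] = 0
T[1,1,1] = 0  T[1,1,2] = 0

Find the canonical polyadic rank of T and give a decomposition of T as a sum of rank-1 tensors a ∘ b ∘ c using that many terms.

rank(T) = 2

Lower bound: the mode-2 unfolding of T (rows indexed by j, columns by (i,k) = (0,0), (0,1), (0,2), (1,0), (1,1), (1,2)) is [[-6, -3, -12, 0, 0, 0], [9, 7, 13, 0, 0, 0]].
There the 2×2 minor on rows j ∈ {0, 1}, columns (i,k) ∈ {(0,0), (0,1)} is det [[-6, -3], [9, 7]] = -15 ≠ 0, so this unfolding has rank ≥ 2; CP rank is at least every unfolding rank, so rank(T) ≥ 2. (Unfolding ranks only ever bound the CP rank from below — rank(T) can be strictly larger than all of them — so the matching upper bound has to come from an explicit 2-term decomposition.)
Upper bound — finding two terms. Every mode-1 slice of T is a multiple of one matrix: T[i,:,:] = a[i]·M with a = [1, 0] and M = [[-6, -3, -12], [9, 7, 13]] (rows indexed by j, columns by k). So it suffices to write M as a sum of two rank-1 matrices.
Splitting M by its rows (j = 0, 1), M = [1, 0][-6, -3, -12]ᵀ + [0, 1][9, 7, 13]ᵀ.
Hence T = [1, 0] ∘ [1, 0] ∘ [-6, -3, -12] + [1, 0] ∘ [0, 1] ∘ [9, 7, 13], so rank(T) ≤ 2.
These bounds meet, so rank(T) = 2.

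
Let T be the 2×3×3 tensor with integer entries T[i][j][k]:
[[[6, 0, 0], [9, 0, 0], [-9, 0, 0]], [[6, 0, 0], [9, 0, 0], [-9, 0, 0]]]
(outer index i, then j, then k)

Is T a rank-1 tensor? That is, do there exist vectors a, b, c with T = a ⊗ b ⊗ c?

If T = a ⊗ b ⊗ c then every fibre of T is a multiple of the corresponding factor, so read the factors off the fibres through the nonzero entry T[0,0,0] = 6.
The mode-1 fibre T[:,0,0] = [6, 6] gives a = [1, 1] (primitive direction); the mode-2 fibre T[0,:,0] = [6, 9, -9] gives b = [2, 3, -3]; then c[k] = T[0,0,k] / (a[0]·b[0]) = [6, 0, 0] / 2 = [3, 0, 0].
Expanding [1, 1] ⊗ [2, 3, -3] ⊗ [3, 0, 0] reproduces all 18 entries of T, so T = [1, 1] ⊗ [2, 3, -3] ⊗ [3, 0, 0] and rank(T) ≤ 1.
Equivalently every frontal slice T[:,:,k] is c[k] times the rank-1 matrix [1, 1] ⊗ [2, 3, -3]. So T has rank 1 (it is nonzero).

Yes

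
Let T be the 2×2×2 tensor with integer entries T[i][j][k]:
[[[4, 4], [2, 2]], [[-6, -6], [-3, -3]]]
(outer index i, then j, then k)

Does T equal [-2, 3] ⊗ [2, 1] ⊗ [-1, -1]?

Reconstruct entrywise from the claimed factors. For example, T[0,1,1] = 2 and Σₗ aₗ[0]bₗ[1]cₗ[1] = (-2)·(1)·(-1) = 2; checking all 8 entries, every one matches. The claim holds.

Yes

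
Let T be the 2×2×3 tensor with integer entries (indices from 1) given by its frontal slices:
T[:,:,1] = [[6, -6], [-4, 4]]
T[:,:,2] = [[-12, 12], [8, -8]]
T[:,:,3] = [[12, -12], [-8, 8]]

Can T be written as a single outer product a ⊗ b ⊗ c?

If T = a ⊗ b ⊗ c then every fibre of T is a multiple of the corresponding factor, so read the factors off the fibres through the nonzero entry T[1,1,1] = 6.
The mode-1 fibre T[:,1,1] = [6, -4] gives a = (3, -2) (primitive direction); the mode-2 fibre T[1,:,1] = [6, -6] gives b = (1, -1); then c[k] = T[1,1,k] / (a[1]·b[1]) = [6, -12, 12] / 3 = (2, -4, 4).
Expanding (3, -2) ⊗ (1, -1) ⊗ (2, -4, 4) reproduces all 12 entries of T, so T = (3, -2) ⊗ (1, -1) ⊗ (2, -4, 4) and rank(T) ≤ 1.
Equivalently every frontal slice T[:,:,k] is c[k] times the rank-1 matrix (3, -2) ⊗ (1, -1). So T has rank 1 (it is nonzero).

Yes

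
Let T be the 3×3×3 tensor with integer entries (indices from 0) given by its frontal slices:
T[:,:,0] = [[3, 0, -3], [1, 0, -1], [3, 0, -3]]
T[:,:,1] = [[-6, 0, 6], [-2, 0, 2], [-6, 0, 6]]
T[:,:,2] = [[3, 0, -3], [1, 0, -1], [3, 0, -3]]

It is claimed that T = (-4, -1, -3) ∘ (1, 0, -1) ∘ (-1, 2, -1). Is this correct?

Reconstruct entry (0,0,0) from the claimed factors: Σₗ aₗ[0]bₗ[0]cₗ[0] = (-4)·(1)·(-1) = 4, but T[0,0,0] = 3. The claim is false.

No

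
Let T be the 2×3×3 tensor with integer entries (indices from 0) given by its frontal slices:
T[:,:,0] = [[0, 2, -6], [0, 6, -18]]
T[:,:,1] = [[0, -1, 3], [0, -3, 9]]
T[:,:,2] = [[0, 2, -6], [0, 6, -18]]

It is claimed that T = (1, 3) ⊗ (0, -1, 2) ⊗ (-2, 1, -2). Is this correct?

No

Reconstruct entry (0,2,0) from the claimed factors: Σₗ aₗ[0]bₗ[2]cₗ[0] = (1)·(2)·(-2) = -4, but T[0,2,0] = -6. The claim is false.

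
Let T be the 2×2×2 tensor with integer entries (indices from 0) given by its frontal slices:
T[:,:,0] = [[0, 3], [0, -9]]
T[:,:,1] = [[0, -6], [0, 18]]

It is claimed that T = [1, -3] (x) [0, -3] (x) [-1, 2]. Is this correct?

Yes

Reconstruct entrywise from the claimed factors. For example, T[0,0,0] = 0 and Σₗ aₗ[0]bₗ[0]cₗ[0] = (1)·(0)·(-1) = 0; checking all 8 entries, every one matches. The claim holds.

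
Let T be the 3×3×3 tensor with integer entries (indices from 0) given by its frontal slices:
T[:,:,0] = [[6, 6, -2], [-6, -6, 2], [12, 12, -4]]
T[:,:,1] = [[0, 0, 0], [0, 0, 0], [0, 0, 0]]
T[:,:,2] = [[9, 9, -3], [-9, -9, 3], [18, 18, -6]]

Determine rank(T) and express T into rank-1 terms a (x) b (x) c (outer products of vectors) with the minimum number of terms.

rank(T) = 1

Lower bound: T ≠ 0 (e.g. T[0,0,0] = 6), so rank(T) ≥ 1.
Upper bound: if T = a (x) b (x) c then every fibre of T is a multiple of the corresponding factor, so read the factors off the fibres through the nonzero entry T[0,0,0] = 6.
The mode-1 fibre T[:,0,0] = [6, -6, 12] gives a = [1, -1, 2] (primitive direction); the mode-2 fibre T[0,:,0] = [6, 6, -2] gives b = [3, 3, -1]; then c[k] = T[0,0,k] / (a[0]·b[0]) = [6, 0, 9] / 3 = [2, 0, 3].
Expanding [1, -1, 2] (x) [3, 3, -1] (x) [2, 0, 3] reproduces all 27 entries of T, so T = [1, -1, 2] (x) [3, 3, -1] (x) [2, 0, 3] and rank(T) ≤ 1.
These bounds meet, so rank(T) = 1.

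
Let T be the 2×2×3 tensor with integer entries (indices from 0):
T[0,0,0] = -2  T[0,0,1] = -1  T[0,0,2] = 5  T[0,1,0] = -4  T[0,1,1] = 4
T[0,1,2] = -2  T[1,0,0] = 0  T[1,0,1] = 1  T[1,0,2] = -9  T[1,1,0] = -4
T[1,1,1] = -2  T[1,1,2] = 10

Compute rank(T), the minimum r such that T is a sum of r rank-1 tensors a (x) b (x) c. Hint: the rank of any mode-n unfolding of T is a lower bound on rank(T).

3

Lower bound: the mode-3 unfolding of T (rows indexed by k, columns by (i,j) = (0,0), (0,1), (1,0), (1,1)) is [[-2, -4, 0, -4], [-1, 4, 1, -2], [5, -2, -9, 10]].
There the 3×3 minor on rows k ∈ {0, 1, 2}, columns (i,j) ∈ {(0,0), (0,1), (1,0)} is det [[-2, -4, 0], [-1, 4, 1], [5, -2, -9]] = 84 ≠ 0, so this unfolding has rank ≥ 3; CP rank is at least every unfolding rank, so rank(T) ≥ 3. (Unfolding ranks only ever bound the CP rank from below — rank(T) can be strictly larger than all of them — so the matching upper bound has to come from an explicit 3-term decomposition.)
Upper bound: T is a sum of 3 rank-1 terms, T = (0, 1) (x) (1, 0) (x) (2, -4, -2) + (1, -2) (x) (1, -1) (x) (0, -2, 4) + (1, 1) (x) (1, 2) (x) (-2, 1, 1) (written with every a and b primitive with positive leading entry and the scale carried by c; CP decompositions are not unique, and this one is verified by expanding entrywise), so rank(T) ≤ 3.
These bounds meet, so rank(T) = 3.
Check entry T[1,0,2] = -9: (1)·(1)·(-2) + (-2)·(1)·(4) + (1)·(1)·(1) = -9.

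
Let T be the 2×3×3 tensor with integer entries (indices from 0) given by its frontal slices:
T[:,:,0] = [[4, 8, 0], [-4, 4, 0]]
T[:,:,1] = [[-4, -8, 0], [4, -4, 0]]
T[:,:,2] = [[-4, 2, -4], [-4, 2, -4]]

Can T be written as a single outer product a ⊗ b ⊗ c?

No

The mode-2 unfolding of T (rows indexed by j, columns by (i,k) = (0,0), (0,1), (0,2), (1,0), (1,1), (1,2)) is [[4, -4, -4, -4, 4, -4], [8, -8, 2, 4, -4, 2], [0, 0, -4, 0, 0, -4]].
There the 3×3 minor on rows j ∈ {0, 1, 2}, columns (i,k) ∈ {(0,0), (0,2), (1,0)} is det [[4, -4, -4], [8, 2, 4], [0, -4, 0]] = 192 ≠ 0, so this unfolding has rank ≥ 3; CP rank is at least every unfolding rank, so rank(T) ≥ 3.
In particular rank(T) ≥ 3 > 1, so T is not rank-1.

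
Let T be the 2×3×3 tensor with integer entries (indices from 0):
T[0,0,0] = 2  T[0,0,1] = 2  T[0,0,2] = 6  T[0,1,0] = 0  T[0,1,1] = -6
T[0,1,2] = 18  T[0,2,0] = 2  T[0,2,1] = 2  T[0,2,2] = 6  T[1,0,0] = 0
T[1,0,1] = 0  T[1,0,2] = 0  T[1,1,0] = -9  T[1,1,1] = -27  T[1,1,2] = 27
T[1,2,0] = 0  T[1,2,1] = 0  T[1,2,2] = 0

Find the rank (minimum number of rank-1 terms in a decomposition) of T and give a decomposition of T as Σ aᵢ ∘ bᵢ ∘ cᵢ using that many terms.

rank(T) = 2

Lower bound: in the mode-3 unfolding of T (rows indexed by k, columns by (i,j)) the 2×2 minor on rows k ∈ {0, 1}, columns (i,j) ∈ {(0,0), (0,1)} is det [[2, 0], [2, -6]] = -12 ≠ 0, so that unfolding has rank ≥ 2 and hence rank(T) ≥ 2 (CP rank is at least every unfolding rank, though it can be larger).
Upper bound: with S_k = T[:,:,k], the two rank-1 terms a₁b₁ᵀ, a₂b₂ᵀ are the rank-1 members of the pencil x·S₀ + y·S₁.
The 2×2 minor of x·S₀ + y·S₁ on rows {0,1}, columns {0,1} is −18·x² − 72·xy − 54·y² = (-18)·(x + 3·y)(x + y), vanishing at (x:y) = (3:-1) and (1:-1).
M₁ = 3·S₀ − S₁ = [[4, 6, 4], [0, 0, 0]] = 2·(1, 0)(2, 3, 2)ᵀ and M₂ = S₀ − S₁ = [[0, 6, 0], [0, 18, 0]] = 6·(1, 3)(0, 1, 0)ᵀ, so take a₁ = (1, 0), b₁ = (2, 3, 2), a₂ = (1, 3), b₂ = (0, 1, 0).
Each slice is an integer combination of E₁ = a₁b₁ᵀ and E₂ = a₂b₂ᵀ: S₀ = E₁ − 3·E₂, S₁ = E₁ − 9·E₂, S₂ = 3·E₁ + 9·E₂; reading off coefficients, c₁ = (1, 1, 3) and c₂ = (-3, -9, 9).
Hence T = (1, 0) ∘ (2, 3, 2) ∘ (1, 1, 3) + (1, 3) ∘ (0, 1, 0) ∘ (-3, -9, 9), so rank(T) ≤ 2.
These bounds meet, so rank(T) = 2.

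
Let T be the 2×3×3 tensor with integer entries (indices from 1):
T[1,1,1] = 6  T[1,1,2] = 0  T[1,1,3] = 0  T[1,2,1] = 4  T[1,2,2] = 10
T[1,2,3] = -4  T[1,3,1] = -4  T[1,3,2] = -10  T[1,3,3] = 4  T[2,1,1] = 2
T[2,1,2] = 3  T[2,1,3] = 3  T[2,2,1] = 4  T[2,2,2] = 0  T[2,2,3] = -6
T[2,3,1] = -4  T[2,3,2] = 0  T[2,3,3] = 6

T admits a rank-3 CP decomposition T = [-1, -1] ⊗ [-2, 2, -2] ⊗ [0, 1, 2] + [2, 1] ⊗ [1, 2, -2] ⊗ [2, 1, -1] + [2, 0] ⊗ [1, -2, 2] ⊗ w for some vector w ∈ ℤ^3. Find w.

w = [1, -2, -1]

Subtract the known terms from T to get the rank-1 residual R = [2, 0] ⊗ [1, -2, 2] ⊗ w, so R[i,j,k] = a[i]·b[j]·w[k]. Pick indices with nonzero a[1]·b[1] = (2)·(1) = 2. Only the fibre through (1,1,·) is needed: R[1,1,:] = T[1,1,:] − Σₗ aₗ[1]bₗ[1]cₗ = [6, 0, 0] − (-1)·(-2)·[0, 1, 2] − (2)·(1)·[2, 1, -1] = [2, -4, -2]. Then w[k] = R[1,1,k] / 2 for each k, giving w = [2, -4, -2] / 2 = [1, -2, -1].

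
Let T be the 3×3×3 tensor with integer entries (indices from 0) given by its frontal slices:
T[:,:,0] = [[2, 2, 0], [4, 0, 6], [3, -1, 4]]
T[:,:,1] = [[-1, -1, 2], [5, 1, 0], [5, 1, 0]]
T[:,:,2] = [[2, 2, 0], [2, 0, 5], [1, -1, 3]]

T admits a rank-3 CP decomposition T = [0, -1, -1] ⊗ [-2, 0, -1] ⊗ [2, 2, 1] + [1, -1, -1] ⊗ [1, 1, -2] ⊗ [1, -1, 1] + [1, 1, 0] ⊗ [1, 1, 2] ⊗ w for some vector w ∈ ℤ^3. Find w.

w = [1, 0, 1]

Subtract the known terms from T to get the rank-1 residual R = [1, 1, 0] ⊗ [1, 1, 2] ⊗ w, so R[i,j,k] = a[i]·b[j]·w[k]. Pick indices with nonzero a[0]·b[0] = (1)·(1) = 1. Only the fibre through (0,0,·) is needed: R[0,0,:] = T[0,0,:] − Σₗ aₗ[0]bₗ[0]cₗ = [2, -1, 2] − (0)·(-2)·[2, 2, 1] − (1)·(1)·[1, -1, 1] = [1, 0, 1]. Then w[k] = R[0,0,k] / 1 for each k, giving w = [1, 0, 1] / 1 = [1, 0, 1].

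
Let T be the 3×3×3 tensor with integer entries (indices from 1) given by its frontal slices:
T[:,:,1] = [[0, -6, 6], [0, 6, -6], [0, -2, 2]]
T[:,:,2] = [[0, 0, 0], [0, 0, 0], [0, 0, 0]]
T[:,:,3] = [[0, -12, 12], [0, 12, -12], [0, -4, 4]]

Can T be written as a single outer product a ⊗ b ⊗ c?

If T = a ⊗ b ⊗ c then every fibre of T is a multiple of the corresponding factor, so read the factors off the fibres through the nonzero entry T[1,2,1] = -6.
The mode-1 fibre T[:,2,1] = [-6, 6, -2] gives a = [3, -3, 1] (primitive direction); the mode-2 fibre T[1,:,1] = [0, -6, 6] gives b = [0, 1, -1]; then c[k] = T[1,2,k] / (a[1]·b[2]) = [-6, 0, -12] / 3 = [-2, 0, -4].
Expanding [3, -3, 1] ⊗ [0, 1, -1] ⊗ [-2, 0, -4] reproduces all 27 entries of T, so T = [3, -3, 1] ⊗ [0, 1, -1] ⊗ [-2, 0, -4] and rank(T) ≤ 1.
Equivalently every frontal slice T[:,:,k] is c[k] times the rank-1 matrix [3, -3, 1] ⊗ [0, 1, -1]. So T has rank 1 (it is nonzero).

Yes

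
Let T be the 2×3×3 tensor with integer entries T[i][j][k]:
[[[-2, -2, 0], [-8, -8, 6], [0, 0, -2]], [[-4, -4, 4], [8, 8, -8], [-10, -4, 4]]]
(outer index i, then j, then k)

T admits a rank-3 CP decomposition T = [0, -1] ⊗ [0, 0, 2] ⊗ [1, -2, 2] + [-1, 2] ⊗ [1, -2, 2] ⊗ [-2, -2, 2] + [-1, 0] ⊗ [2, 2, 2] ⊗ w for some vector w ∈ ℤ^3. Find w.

w = [2, 2, -1]

Subtract the known terms from T to get the rank-1 residual R = [-1, 0] ⊗ [2, 2, 2] ⊗ w, so R[i,j,k] = a[i]·b[j]·w[k]. Pick indices with nonzero a[0]·b[0] = (-1)·(2) = -2. Only the fibre through (0,0,·) is needed: R[0,0,:] = T[0,0,:] − Σₗ aₗ[0]bₗ[0]cₗ = [-2, -2, 0] − (0)·(0)·[1, -2, 2] − (-1)·(1)·[-2, -2, 2] = [-4, -4, 2]. Then w[k] = R[0,0,k] / -2 for each k, giving w = [-4, -4, 2] / -2 = [2, 2, -1].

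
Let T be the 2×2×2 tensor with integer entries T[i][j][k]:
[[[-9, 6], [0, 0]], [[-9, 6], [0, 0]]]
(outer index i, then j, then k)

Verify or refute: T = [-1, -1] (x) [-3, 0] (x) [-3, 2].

Yes

Reconstruct entrywise from the claimed factors. For example, T[0,0,1] = 6 and Σₗ aₗ[0]bₗ[0]cₗ[1] = (-1)·(-3)·(2) = 6; checking all 8 entries, every one matches. The claim holds.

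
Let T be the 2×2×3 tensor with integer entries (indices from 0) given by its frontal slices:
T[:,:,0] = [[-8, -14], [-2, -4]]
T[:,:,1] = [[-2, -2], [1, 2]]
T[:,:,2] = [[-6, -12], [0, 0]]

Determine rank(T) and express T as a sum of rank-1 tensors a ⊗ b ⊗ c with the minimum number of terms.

rank(T) = 3

Lower bound: the mode-3 unfolding of T (rows indexed by k, columns by (i,j) = (0,0), (0,1), (1,0), (1,1)) is [[-8, -14, -2, -4], [-2, -2, 1, 2], [-6, -12, 0, 0]].
There the 3×3 minor on rows k ∈ {0, 1, 2}, columns (i,j) ∈ {(0,0), (0,1), (1,0)} is det [[-8, -14, -2], [-2, -2, 1], [-6, -12, 0]] = -36 ≠ 0, so this unfolding has rank ≥ 3; CP rank is at least every unfolding rank, so rank(T) ≥ 3. (Flattening ranks never certify an upper bound on CP rank; for that we must actually write T with 3 rank-1 terms.)
Upper bound: T is a sum of 3 rank-1 terms, T = (1, 0) ⊗ (0, 1) ⊗ (2, 2, 0) + (1, 1) ⊗ (1, 2) ⊗ (-4, 0, -2) + (2, -1) ⊗ (1, 2) ⊗ (-2, -1, -2) (one valid choice — decompositions are not unique — normalised so each a, b is primitive with positive first nonzero entry; check it by expanding all entries), so rank(T) ≤ 3.
These bounds meet, so rank(T) = 3.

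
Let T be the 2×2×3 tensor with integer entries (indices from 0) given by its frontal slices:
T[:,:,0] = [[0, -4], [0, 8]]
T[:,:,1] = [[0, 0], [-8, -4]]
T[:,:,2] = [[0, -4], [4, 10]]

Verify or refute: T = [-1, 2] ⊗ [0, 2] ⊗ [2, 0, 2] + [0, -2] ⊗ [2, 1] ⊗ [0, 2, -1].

Yes

Reconstruct entrywise from the claimed factors. For example, T[1,0,1] = -8 and Σₗ aₗ[1]bₗ[0]cₗ[1] = (2)·(0)·(0) + (-2)·(2)·(2) = -8; checking all 12 entries, every one matches. The claim holds.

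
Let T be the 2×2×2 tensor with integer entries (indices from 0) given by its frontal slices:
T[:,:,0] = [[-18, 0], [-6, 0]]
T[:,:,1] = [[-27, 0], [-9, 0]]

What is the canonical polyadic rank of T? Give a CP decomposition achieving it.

rank(T) = 1

Lower bound: T ≠ 0 (e.g. T[0,0,0] = -18), so rank(T) ≥ 1.
Upper bound: if T = a ∘ b ∘ c then every fibre of T is a multiple of the corresponding factor, so read the factors off the fibres through the nonzero entry T[0,0,0] = -18.
The mode-1 fibre T[:,0,0] = [-18, -6] gives a = [3, 1] (primitive direction); the mode-2 fibre T[0,:,0] = [-18, 0] gives b = [1, 0]; then c[k] = T[0,0,k] / (a[0]·b[0]) = [-18, -27] / 3 = [-6, -9].
Expanding [3, 1] ∘ [1, 0] ∘ [-6, -9] reproduces all 8 entries of T, so T = [3, 1] ∘ [1, 0] ∘ [-6, -9] and rank(T) ≤ 1.
These bounds meet, so rank(T) = 1.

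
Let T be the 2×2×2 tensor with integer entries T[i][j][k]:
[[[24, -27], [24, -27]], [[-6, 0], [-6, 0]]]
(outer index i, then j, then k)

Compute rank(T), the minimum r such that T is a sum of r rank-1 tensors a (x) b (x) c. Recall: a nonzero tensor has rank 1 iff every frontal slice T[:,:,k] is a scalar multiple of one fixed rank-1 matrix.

Lower bound: the mode-3 unfolding of T (rows indexed by k, columns by (i,j) = (0,0), (0,1), (1,0), (1,1)) is [[24, 24, -6, -6], [-27, -27, 0, 0]].
There the 2×2 minor on rows k ∈ {0, 1}, columns (i,j) ∈ {(0,0), (1,0)} is det [[24, -6], [-27, 0]] = -162 ≠ 0, so this unfolding has rank ≥ 2; CP rank is at least every unfolding rank, so rank(T) ≥ 2. (This is only a lower bound: in general the CP rank may exceed every unfolding rank, so we still need to exhibit 2 rank-1 terms summing to T.)
Upper bound — finding two terms. Every mode-2 slice of T is a multiple of one matrix: T[:,j,:] = b[j]·M with b = (1, 1) and M = [[24, -27], [-6, 0]] (rows indexed by i, columns by k). So it suffices to write M as a sum of two rank-1 matrices.
Splitting M by its rows (i = 0, 1), M = (1, 0)(24, -27)ᵀ + (0, 1)(-6, 0)ᵀ.
Hence T = (1, 0) (x) (1, 1) (x) (24, -27) + (0, 1) (x) (1, 1) (x) (-6, 0), so rank(T) ≤ 2.
These bounds meet, so rank(T) = 2.

2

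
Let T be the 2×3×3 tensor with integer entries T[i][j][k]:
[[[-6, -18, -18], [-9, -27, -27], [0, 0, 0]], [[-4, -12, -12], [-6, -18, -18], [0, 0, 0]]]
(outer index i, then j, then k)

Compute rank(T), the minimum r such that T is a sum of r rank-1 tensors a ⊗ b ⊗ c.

Lower bound: T ≠ 0 (e.g. T[0,0,0] = -6), so rank(T) ≥ 1.
Upper bound: if T = a ⊗ b ⊗ c then every fibre of T is a multiple of the corresponding factor, so read the factors off the fibres through the nonzero entry T[0,0,0] = -6.
The mode-1 fibre T[:,0,0] = [-6, -4] gives a = [3, 2] (primitive direction); the mode-2 fibre T[0,:,0] = [-6, -9, 0] gives b = [2, 3, 0]; then c[k] = T[0,0,k] / (a[0]·b[0]) = [-6, -18, -18] / 6 = [-1, -3, -3].
Expanding [3, 2] ⊗ [2, 3, 0] ⊗ [-1, -3, -3] reproduces all 18 entries of T, so T = [3, 2] ⊗ [2, 3, 0] ⊗ [-1, -3, -3] and rank(T) ≤ 1.
These bounds meet, so rank(T) = 1.

1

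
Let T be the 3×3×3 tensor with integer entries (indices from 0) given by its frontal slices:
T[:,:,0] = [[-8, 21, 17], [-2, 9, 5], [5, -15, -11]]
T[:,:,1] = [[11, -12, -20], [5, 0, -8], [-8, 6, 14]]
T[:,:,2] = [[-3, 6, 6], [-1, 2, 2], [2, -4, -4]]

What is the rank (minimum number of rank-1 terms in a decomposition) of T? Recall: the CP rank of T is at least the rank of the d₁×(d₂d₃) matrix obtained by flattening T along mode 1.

Lower bound: the mode-2 unfolding of T (rows indexed by j, columns by (i,k) = (0,0), (0,1), (0,2), (1,0), (1,1), (1,2), (2,0), (2,1), (2,2)) is [[-8, 11, -3, -2, 5, -1, 5, -8, 2], [21, -12, 6, 9, 0, 2, -15, 6, -4], [17, -20, 6, 5, -8, 2, -11, 14, -4]].
There the 2×2 minor on rows j ∈ {0, 1}, columns (i,k) ∈ {(0,0), (0,1)} is det [[-8, 11], [21, -12]] = -135 ≠ 0, so this unfolding has rank ≥ 2; CP rank is at least every unfolding rank, so rank(T) ≥ 2. (Flattening ranks never certify an upper bound on CP rank; for that we must actually write T with 2 rank-1 terms.)
Upper bound — finding two terms. Write S_k = T[:,:,k] for the frontal slices: S₀ = [[-8, 21, 17], [-2, 9, 5], [5, -15, -11]], S₁ = [[11, -12, -20], [5, 0, -8], [-8, 6, 14]], S₂ = [[-3, 6, 6], [-1, 2, 2], [2, -4, -4]].
If T = a₁ ⊗ b₁ ⊗ c₁ + a₂ ⊗ b₂ ⊗ c₂ then each S_k = c₁[k]·a₁b₁ᵀ + c₂[k]·a₂b₂ᵀ. S₀ and S₁ are linearly independent, so a₁b₁ᵀ and a₂b₂ᵀ must span the same plane of matrices: they are the rank-1 matrices of the form x·S₀ + y·S₁.
The 2×2 minor of x·S₀ + y·S₁ on rows {0,1}, columns {0,1} is −30·x² − 30·xy + 60·y² = (-30)·(x + 2·y)(x − y), vanishing at (x:y) = (2:-1) and (1:1).
M₁ = 2·S₀ − S₁ = [[-27, 54, 54], [-9, 18, 18], [18, -36, -36]] = (-9)·[3, 1, -2][1, -2, -2]ᵀ and M₂ = S₀ + S₁ = [[3, 9, -3], [3, 9, -3], [-3, -9, 3]] = 3·[1, 1, -1][1, 3, -1]ᵀ, so take a₁ = [3, 1, -2], b₁ = [1, -2, -2], a₂ = [1, 1, -1], b₂ = [1, 3, -1].
Each slice is an integer combination of E₁ = a₁b₁ᵀ and E₂ = a₂b₂ᵀ: S₀ = −3·E₁ + E₂, S₁ = 3·E₁ + 2·E₂, S₂ = −E₁; reading off coefficients, c₁ = [-3, 3, -1] and c₂ = [1, 2, 0].
Hence T = [3, 1, -2] ⊗ [1, -2, -2] ⊗ [-3, 3, -1] + [1, 1, -1] ⊗ [1, 3, -1] ⊗ [1, 2, 0], so rank(T) ≤ 2.
These bounds meet, so rank(T) = 2.

2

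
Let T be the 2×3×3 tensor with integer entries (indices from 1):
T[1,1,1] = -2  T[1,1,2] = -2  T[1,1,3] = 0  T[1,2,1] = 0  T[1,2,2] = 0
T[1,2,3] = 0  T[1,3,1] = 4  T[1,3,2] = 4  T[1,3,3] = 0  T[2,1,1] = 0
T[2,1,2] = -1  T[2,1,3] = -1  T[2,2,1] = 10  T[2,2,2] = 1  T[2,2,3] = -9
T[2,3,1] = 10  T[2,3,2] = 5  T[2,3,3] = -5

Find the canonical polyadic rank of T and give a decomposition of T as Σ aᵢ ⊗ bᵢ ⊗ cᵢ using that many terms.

rank(T) = 3

Lower bound: the mode-2 unfolding of T (rows indexed by j, columns by (i,k) = (1,1), (1,2), (1,3), (2,1), (2,2), (2,3)) is [[-2, -2, 0, 0, -1, -1], [0, 0, 0, 10, 1, -9], [4, 4, 0, 10, 5, -5]].
There the 3×3 minor on rows j ∈ {1, 2, 3}, columns (i,k) ∈ {(1,1), (2,1), (2,2)} is det [[-2, 0, -1], [0, 10, 1], [4, 10, 5]] = -40 ≠ 0, so this unfolding has rank ≥ 3; CP rank is at least every unfolding rank, so rank(T) ≥ 3. (This is only a lower bound: in general the CP rank may exceed every unfolding rank, so we still need to exhibit 3 rank-1 terms summing to T.)
Upper bound: T is a sum of 3 rank-1 terms, T = [0, 1] ⊗ [0, 2, 1] ⊗ [4, 0, -4] + [0, 1] ⊗ [1, 1, 1] ⊗ [2, 1, -1] + [1, 1] ⊗ [1, 0, -2] ⊗ [-2, -2, 0] (written with every a and b primitive with positive leading entry and the scale carried by c; CP decompositions are not unique, and this one is verified by expanding entrywise), so rank(T) ≤ 3.
These bounds meet, so rank(T) = 3.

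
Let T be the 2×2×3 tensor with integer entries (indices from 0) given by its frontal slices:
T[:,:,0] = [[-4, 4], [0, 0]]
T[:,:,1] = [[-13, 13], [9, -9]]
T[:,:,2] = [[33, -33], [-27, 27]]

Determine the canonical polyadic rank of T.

2

Lower bound: the mode-3 unfolding of T (rows indexed by k, columns by (i,j) = (0,0), (0,1), (1,0), (1,1)) is [[-4, 4, 0, 0], [-13, 13, 9, -9], [33, -33, -27, 27]].
There the 2×2 minor on rows k ∈ {0, 1}, columns (i,j) ∈ {(0,0), (1,0)} is det [[-4, 0], [-13, 9]] = -36 ≠ 0, so this unfolding has rank ≥ 2; CP rank is at least every unfolding rank, so rank(T) ≥ 2. (Flattening ranks never certify an upper bound on CP rank; for that we must actually write T with 2 rank-1 terms.)
Upper bound — finding two terms. Every mode-2 slice of T is a multiple of one matrix: T[:,j,:] = b[j]·M with b = (1, -1) and M = [[-4, -13, 33], [0, 9, -27]] (rows indexed by i, columns by k). So it suffices to write M as a sum of two rank-1 matrices.
Splitting M by its rows (i = 0, 1), M = (1, 0)(-4, -13, 33)ᵀ + (0, 1)(0, 9, -27)ᵀ.
Hence T = (1, 0) ∘ (1, -1) ∘ (-4, -13, 33) + (0, 1) ∘ (1, -1) ∘ (0, 9, -27), so rank(T) ≤ 2.
These bounds meet, so rank(T) = 2.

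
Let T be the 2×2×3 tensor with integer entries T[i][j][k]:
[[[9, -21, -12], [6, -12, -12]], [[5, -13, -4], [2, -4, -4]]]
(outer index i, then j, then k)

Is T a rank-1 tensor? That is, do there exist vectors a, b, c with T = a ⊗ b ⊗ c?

The mode-3 unfolding of T (rows indexed by k, columns by (i,j) = (0,0), (0,1), (1,0), (1,1)) is [[9, 6, 5, 2], [-21, -12, -13, -4], [-12, -12, -4, -4]].
There the 2×2 minor on rows k ∈ {0, 1}, columns (i,j) ∈ {(0,0), (0,1)} is det [[9, 6], [-21, -12]] = 18 ≠ 0, so this unfolding has rank ≥ 2; CP rank is at least every unfolding rank, so rank(T) ≥ 2.
In particular rank(T) ≥ 2 > 1, so T is not rank-1.

No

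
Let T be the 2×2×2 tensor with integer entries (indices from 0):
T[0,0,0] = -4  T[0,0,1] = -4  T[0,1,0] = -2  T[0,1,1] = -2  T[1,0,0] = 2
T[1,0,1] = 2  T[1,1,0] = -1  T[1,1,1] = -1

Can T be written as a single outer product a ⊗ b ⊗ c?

The mode-1 unfolding of T (rows indexed by i, columns by (j,k) = (0,0), (0,1), (1,0), (1,1)) is [[-4, -4, -2, -2], [2, 2, -1, -1]].
There the 2×2 minor on rows i ∈ {0, 1}, columns (j,k) ∈ {(0,0), (1,0)} is det [[-4, -2], [2, -1]] = 8 ≠ 0, so this unfolding has rank ≥ 2; CP rank is at least every unfolding rank, so rank(T) ≥ 2.
In particular rank(T) ≥ 2 > 1, so T is not rank-1.

No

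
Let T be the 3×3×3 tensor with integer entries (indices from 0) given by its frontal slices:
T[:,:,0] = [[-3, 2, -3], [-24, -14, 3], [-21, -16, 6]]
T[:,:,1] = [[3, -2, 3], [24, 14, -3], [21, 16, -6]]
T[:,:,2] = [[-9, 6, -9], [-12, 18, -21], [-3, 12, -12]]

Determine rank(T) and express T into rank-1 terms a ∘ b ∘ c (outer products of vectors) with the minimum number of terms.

Lower bound: the mode-3 unfolding of T (rows indexed by k, columns by (i,j) = (0,0), (0,1), (0,2), (1,0), (1,1), (1,2), (2,0), (2,1), (2,2)) is [[-3, 2, -3, -24, -14, 3, -21, -16, 6], [3, -2, 3, 24, 14, -3, 21, 16, -6], [-9, 6, -9, -12, 18, -21, -3, 12, -12]].
There the 2×2 minor on rows k ∈ {0, 2}, columns (i,j) ∈ {(0,0), (1,0)} is det [[-3, -24], [-9, -12]] = -180 ≠ 0, so this unfolding has rank ≥ 2; CP rank is at least every unfolding rank, so rank(T) ≥ 2. (This is only a lower bound: in general the CP rank may exceed every unfolding rank, so we still need to exhibit 2 rank-1 terms summing to T.)
Upper bound — finding two terms. Write S_k = T[:,:,k] for the frontal slices: S₀ = [[-3, 2, -3], [-24, -14, 3], [-21, -16, 6]], S₁ = [[3, -2, 3], [24, 14, -3], [21, 16, -6]], S₂ = [[-9, 6, -9], [-12, 18, -21], [-3, 12, -12]].
If T = a₁ ∘ b₁ ∘ c₁ + a₂ ∘ b₂ ∘ c₂ then each S_k = c₁[k]·a₁b₁ᵀ + c₂[k]·a₂b₂ᵀ. S₀ and S₂ are linearly independent, so a₁b₁ᵀ and a₂b₂ᵀ must span the same plane of matrices: they are the rank-1 matrices of the form x·S₀ + y·S₂.
The 2×2 minor of x·S₀ + y·S₂ on rows {0,1}, columns {0,1} is 90·x² + 240·xy − 90·y² = 30·(x + 3·y)(3·x − y), vanishing at (x:y) = (3:-1) and (1:3).
M₁ = 3·S₀ − S₂ = [[0, 0, 0], [-60, -60, 30], [-60, -60, 30]] = (-30)·(0, 1, 1)(2, 2, -1)ᵀ and M₂ = S₀ + 3·S₂ = [[-30, 20, -30], [-60, 40, -60], [-30, 20, -30]] = (-10)·(1, 2, 1)(3, -2, 3)ᵀ, so take a₁ = (0, 1, 1), b₁ = (2, 2, -1), a₂ = (1, 2, 1), b₂ = (3, -2, 3).
Each slice is an integer combination of E₁ = a₁b₁ᵀ and E₂ = a₂b₂ᵀ: S₀ = −9·E₁ − E₂, S₁ = 9·E₁ + E₂, S₂ = 3·E₁ − 3·E₂; reading off coefficients, c₁ = (-9, 9, 3) and c₂ = (-1, 1, -3).
Hence T = (0, 1, 1) ∘ (2, 2, -1) ∘ (-9, 9, 3) + (1, 2, 1) ∘ (3, -2, 3) ∘ (-1, 1, -3), so rank(T) ≤ 2.
These bounds meet, so rank(T) = 2.

rank(T) = 2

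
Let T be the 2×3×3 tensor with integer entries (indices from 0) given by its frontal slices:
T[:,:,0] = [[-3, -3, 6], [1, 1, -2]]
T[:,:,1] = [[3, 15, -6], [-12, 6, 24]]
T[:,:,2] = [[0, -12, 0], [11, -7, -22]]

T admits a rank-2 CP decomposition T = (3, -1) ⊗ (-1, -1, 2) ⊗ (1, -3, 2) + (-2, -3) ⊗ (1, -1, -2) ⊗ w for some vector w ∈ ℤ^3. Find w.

Subtract the known terms from T to get the rank-1 residual R = (-2, -3) ⊗ (1, -1, -2) ⊗ w, so R[i,j,k] = a[i]·b[j]·w[k]. Pick indices with nonzero a[0]·b[0] = (-2)·(1) = -2. Only the fibre through (0,0,·) is needed: R[0,0,:] = T[0,0,:] − Σₗ aₗ[0]bₗ[0]cₗ = [-3, 3, 0] − (3)·(-1)·(1, -3, 2) = [0, -6, 6]. Then w[k] = R[0,0,k] / -2 for each k, giving w = [0, -6, 6] / -2 = (0, 3, -3).

w = (0, 3, -3)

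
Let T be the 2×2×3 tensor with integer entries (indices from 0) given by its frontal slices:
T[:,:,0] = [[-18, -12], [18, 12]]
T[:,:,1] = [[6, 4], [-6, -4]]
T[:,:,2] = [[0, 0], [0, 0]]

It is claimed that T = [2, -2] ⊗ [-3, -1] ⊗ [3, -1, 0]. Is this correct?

Reconstruct entry (0,1,0) from the claimed factors: Σₗ aₗ[0]bₗ[1]cₗ[0] = (2)·(-1)·(3) = -6, but T[0,1,0] = -12. The claim is false.

No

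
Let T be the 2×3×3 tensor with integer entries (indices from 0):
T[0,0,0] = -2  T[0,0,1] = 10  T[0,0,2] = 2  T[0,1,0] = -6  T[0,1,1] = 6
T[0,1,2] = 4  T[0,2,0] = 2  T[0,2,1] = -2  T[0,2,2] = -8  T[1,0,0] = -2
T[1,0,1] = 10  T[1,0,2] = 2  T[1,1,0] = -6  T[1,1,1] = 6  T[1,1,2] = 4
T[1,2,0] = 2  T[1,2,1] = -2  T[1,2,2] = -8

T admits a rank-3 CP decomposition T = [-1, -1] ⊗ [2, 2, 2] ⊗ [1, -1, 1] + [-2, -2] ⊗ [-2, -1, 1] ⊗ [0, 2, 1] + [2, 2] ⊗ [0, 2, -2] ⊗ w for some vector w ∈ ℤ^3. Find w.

Subtract the known terms from T to get the rank-1 residual R = [2, 2] ⊗ [0, 2, -2] ⊗ w, so R[i,j,k] = a[i]·b[j]·w[k]. Pick indices with nonzero a[0]·b[1] = (2)·(2) = 4. Only the fibre through (0,1,·) is needed: R[0,1,:] = T[0,1,:] − Σₗ aₗ[0]bₗ[1]cₗ = [-6, 6, 4] − (-1)·(2)·[1, -1, 1] − (-2)·(-1)·[0, 2, 1] = [-4, 0, 4]. Then w[k] = R[0,1,k] / 4 for each k, giving w = [-4, 0, 4] / 4 = [-1, 0, 1].

w = [-1, 0, 1]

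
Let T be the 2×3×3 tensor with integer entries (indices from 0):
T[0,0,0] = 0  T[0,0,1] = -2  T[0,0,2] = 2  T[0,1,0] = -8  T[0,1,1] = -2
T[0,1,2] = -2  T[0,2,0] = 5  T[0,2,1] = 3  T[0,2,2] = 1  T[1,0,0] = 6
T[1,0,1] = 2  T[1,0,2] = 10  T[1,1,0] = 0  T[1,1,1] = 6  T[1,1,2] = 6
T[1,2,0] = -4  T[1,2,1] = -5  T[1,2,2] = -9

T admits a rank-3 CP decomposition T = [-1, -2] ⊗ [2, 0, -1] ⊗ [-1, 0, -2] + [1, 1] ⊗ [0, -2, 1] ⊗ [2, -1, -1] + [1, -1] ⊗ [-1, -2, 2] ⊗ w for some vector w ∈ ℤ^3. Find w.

Subtract the known terms from T to get the rank-1 residual R = [1, -1] ⊗ [-1, -2, 2] ⊗ w, so R[i,j,k] = a[i]·b[j]·w[k]. Pick indices with nonzero a[0]·b[0] = (1)·(-1) = -1. Only the fibre through (0,0,·) is needed: R[0,0,:] = T[0,0,:] − Σₗ aₗ[0]bₗ[0]cₗ = [0, -2, 2] − (-1)·(2)·[-1, 0, -2] − (1)·(0)·[2, -1, -1] = [-2, -2, -2]. Then w[k] = R[0,0,k] / -1 for each k, giving w = [-2, -2, -2] / -1 = [2, 2, 2].

w = [2, 2, 2]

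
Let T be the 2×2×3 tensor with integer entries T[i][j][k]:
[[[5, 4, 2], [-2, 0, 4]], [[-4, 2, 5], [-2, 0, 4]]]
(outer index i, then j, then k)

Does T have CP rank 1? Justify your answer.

The mode-3 unfolding of T (rows indexed by k, columns by (i,j) = (0,0), (0,1), (1,0), (1,1)) is [[5, -2, -4, -2], [4, 0, 2, 0], [2, 4, 5, 4]].
There the 3×3 minor on rows k ∈ {0, 1, 2}, columns (i,j) ∈ {(0,0), (0,1), (1,0)} is det [[5, -2, -4], [4, 0, 2], [2, 4, 5]] = -72 ≠ 0, so this unfolding has rank ≥ 3; CP rank is at least every unfolding rank, so rank(T) ≥ 3.
In particular rank(T) ≥ 3 > 1, so T is not rank-1.

No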